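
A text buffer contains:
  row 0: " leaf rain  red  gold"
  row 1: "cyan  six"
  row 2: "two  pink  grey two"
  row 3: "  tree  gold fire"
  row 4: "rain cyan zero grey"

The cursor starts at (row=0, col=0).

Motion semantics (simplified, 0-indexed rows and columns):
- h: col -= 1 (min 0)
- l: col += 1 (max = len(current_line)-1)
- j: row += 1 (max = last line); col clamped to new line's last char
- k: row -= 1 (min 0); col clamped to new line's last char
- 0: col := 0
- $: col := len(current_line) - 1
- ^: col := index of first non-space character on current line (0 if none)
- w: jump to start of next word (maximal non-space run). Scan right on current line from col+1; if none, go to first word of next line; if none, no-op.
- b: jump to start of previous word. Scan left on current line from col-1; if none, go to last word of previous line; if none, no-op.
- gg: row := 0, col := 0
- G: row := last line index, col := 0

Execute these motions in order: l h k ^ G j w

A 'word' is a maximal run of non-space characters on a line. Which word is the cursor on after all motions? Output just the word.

Answer: cyan

Derivation:
After 1 (l): row=0 col=1 char='l'
After 2 (h): row=0 col=0 char='_'
After 3 (k): row=0 col=0 char='_'
After 4 (^): row=0 col=1 char='l'
After 5 (G): row=4 col=0 char='r'
After 6 (j): row=4 col=0 char='r'
After 7 (w): row=4 col=5 char='c'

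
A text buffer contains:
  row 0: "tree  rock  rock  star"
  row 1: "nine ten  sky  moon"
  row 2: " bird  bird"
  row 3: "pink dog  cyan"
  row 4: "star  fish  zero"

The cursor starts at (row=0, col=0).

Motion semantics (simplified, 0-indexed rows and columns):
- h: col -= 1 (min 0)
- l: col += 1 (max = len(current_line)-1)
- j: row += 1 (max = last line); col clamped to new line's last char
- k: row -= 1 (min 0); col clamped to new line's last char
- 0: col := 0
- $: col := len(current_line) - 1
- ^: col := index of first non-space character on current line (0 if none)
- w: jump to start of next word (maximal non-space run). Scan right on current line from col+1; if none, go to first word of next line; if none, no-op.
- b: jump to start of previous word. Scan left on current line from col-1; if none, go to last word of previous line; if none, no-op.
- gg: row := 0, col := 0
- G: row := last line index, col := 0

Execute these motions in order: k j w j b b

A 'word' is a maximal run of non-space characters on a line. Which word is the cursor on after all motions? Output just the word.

After 1 (k): row=0 col=0 char='t'
After 2 (j): row=1 col=0 char='n'
After 3 (w): row=1 col=5 char='t'
After 4 (j): row=2 col=5 char='_'
After 5 (b): row=2 col=1 char='b'
After 6 (b): row=1 col=15 char='m'

Answer: moon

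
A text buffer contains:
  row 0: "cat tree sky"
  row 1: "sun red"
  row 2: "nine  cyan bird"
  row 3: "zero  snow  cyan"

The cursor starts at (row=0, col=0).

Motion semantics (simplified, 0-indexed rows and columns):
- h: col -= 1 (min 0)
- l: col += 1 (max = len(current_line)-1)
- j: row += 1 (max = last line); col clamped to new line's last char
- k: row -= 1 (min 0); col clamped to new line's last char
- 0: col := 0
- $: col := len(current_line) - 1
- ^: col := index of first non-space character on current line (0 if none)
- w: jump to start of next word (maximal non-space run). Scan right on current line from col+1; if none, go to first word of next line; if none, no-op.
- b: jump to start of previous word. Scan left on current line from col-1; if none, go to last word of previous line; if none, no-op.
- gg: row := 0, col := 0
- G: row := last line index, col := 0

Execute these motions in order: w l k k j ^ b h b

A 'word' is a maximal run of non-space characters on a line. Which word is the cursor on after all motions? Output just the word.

Answer: tree

Derivation:
After 1 (w): row=0 col=4 char='t'
After 2 (l): row=0 col=5 char='r'
After 3 (k): row=0 col=5 char='r'
After 4 (k): row=0 col=5 char='r'
After 5 (j): row=1 col=5 char='e'
After 6 (^): row=1 col=0 char='s'
After 7 (b): row=0 col=9 char='s'
After 8 (h): row=0 col=8 char='_'
After 9 (b): row=0 col=4 char='t'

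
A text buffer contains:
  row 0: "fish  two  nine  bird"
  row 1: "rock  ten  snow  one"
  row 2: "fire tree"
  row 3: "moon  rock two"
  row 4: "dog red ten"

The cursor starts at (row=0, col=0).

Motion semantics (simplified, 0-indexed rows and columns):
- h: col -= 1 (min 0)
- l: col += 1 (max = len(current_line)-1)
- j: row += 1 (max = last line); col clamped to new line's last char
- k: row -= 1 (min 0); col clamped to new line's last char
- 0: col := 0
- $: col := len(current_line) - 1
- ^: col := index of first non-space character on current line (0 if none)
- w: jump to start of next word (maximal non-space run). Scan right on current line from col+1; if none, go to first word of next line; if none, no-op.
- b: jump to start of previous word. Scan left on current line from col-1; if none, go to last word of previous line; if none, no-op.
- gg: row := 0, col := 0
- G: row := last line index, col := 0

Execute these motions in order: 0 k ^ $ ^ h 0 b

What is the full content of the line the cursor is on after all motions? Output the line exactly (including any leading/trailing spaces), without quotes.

After 1 (0): row=0 col=0 char='f'
After 2 (k): row=0 col=0 char='f'
After 3 (^): row=0 col=0 char='f'
After 4 ($): row=0 col=20 char='d'
After 5 (^): row=0 col=0 char='f'
After 6 (h): row=0 col=0 char='f'
After 7 (0): row=0 col=0 char='f'
After 8 (b): row=0 col=0 char='f'

Answer: fish  two  nine  bird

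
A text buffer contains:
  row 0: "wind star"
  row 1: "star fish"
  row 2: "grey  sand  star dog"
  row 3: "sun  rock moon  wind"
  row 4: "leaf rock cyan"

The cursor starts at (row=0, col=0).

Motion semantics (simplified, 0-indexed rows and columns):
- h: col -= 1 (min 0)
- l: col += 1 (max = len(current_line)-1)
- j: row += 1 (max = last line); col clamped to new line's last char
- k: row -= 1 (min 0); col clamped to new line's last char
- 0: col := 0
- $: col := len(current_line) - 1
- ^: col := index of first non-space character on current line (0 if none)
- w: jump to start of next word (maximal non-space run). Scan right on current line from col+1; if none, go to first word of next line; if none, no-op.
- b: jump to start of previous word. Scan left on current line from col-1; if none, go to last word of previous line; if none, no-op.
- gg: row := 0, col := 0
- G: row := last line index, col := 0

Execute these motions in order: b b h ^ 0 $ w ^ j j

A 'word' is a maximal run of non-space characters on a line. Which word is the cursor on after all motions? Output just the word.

After 1 (b): row=0 col=0 char='w'
After 2 (b): row=0 col=0 char='w'
After 3 (h): row=0 col=0 char='w'
After 4 (^): row=0 col=0 char='w'
After 5 (0): row=0 col=0 char='w'
After 6 ($): row=0 col=8 char='r'
After 7 (w): row=1 col=0 char='s'
After 8 (^): row=1 col=0 char='s'
After 9 (j): row=2 col=0 char='g'
After 10 (j): row=3 col=0 char='s'

Answer: sun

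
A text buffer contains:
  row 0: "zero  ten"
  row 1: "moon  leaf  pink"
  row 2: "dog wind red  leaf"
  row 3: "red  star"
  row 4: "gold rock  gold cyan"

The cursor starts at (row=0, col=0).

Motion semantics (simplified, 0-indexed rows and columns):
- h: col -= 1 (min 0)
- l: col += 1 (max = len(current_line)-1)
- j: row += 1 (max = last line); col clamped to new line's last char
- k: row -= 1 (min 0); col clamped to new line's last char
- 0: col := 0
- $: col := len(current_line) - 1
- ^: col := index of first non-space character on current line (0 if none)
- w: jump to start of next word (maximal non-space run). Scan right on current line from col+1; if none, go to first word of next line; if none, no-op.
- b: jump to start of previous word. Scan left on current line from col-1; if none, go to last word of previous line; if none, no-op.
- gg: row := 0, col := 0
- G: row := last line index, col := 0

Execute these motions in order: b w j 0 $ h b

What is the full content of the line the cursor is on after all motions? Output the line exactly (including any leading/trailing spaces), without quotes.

Answer: moon  leaf  pink

Derivation:
After 1 (b): row=0 col=0 char='z'
After 2 (w): row=0 col=6 char='t'
After 3 (j): row=1 col=6 char='l'
After 4 (0): row=1 col=0 char='m'
After 5 ($): row=1 col=15 char='k'
After 6 (h): row=1 col=14 char='n'
After 7 (b): row=1 col=12 char='p'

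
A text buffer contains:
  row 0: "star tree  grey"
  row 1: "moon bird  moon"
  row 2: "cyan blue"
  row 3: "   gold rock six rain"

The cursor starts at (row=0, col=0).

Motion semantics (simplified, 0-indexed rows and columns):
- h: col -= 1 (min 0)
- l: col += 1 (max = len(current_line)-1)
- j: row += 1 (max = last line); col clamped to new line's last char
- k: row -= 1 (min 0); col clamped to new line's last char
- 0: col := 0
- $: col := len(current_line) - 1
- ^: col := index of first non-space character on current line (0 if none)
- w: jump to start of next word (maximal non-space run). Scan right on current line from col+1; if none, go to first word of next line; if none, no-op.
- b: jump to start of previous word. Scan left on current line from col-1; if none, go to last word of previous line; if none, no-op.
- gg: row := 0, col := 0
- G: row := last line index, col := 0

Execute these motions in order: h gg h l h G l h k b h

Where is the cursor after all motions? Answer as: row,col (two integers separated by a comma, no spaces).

Answer: 1,10

Derivation:
After 1 (h): row=0 col=0 char='s'
After 2 (gg): row=0 col=0 char='s'
After 3 (h): row=0 col=0 char='s'
After 4 (l): row=0 col=1 char='t'
After 5 (h): row=0 col=0 char='s'
After 6 (G): row=3 col=0 char='_'
After 7 (l): row=3 col=1 char='_'
After 8 (h): row=3 col=0 char='_'
After 9 (k): row=2 col=0 char='c'
After 10 (b): row=1 col=11 char='m'
After 11 (h): row=1 col=10 char='_'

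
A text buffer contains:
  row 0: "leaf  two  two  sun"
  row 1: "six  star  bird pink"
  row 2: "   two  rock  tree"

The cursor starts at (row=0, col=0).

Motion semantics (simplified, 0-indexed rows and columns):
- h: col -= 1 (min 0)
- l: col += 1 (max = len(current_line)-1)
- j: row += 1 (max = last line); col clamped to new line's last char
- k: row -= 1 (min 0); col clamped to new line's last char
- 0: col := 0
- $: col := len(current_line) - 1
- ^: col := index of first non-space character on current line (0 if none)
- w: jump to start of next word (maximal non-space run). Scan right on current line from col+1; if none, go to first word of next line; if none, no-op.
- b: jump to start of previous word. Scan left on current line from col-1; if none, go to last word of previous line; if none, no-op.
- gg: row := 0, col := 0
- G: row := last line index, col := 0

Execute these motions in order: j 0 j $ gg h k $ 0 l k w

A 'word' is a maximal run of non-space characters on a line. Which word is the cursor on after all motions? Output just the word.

After 1 (j): row=1 col=0 char='s'
After 2 (0): row=1 col=0 char='s'
After 3 (j): row=2 col=0 char='_'
After 4 ($): row=2 col=17 char='e'
After 5 (gg): row=0 col=0 char='l'
After 6 (h): row=0 col=0 char='l'
After 7 (k): row=0 col=0 char='l'
After 8 ($): row=0 col=18 char='n'
After 9 (0): row=0 col=0 char='l'
After 10 (l): row=0 col=1 char='e'
After 11 (k): row=0 col=1 char='e'
After 12 (w): row=0 col=6 char='t'

Answer: two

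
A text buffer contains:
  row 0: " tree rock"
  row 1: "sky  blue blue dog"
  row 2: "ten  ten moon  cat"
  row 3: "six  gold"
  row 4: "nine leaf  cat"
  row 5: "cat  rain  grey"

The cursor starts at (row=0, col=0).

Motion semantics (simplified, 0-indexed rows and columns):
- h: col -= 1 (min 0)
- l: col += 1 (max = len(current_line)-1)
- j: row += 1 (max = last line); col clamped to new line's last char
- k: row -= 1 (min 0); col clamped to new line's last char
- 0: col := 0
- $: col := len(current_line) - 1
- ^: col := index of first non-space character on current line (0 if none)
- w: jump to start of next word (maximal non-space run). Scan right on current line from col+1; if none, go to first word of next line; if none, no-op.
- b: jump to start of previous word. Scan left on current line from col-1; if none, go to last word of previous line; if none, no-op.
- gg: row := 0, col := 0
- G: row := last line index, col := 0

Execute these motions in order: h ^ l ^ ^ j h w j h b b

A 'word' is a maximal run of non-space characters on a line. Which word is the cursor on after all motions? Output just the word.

After 1 (h): row=0 col=0 char='_'
After 2 (^): row=0 col=1 char='t'
After 3 (l): row=0 col=2 char='r'
After 4 (^): row=0 col=1 char='t'
After 5 (^): row=0 col=1 char='t'
After 6 (j): row=1 col=1 char='k'
After 7 (h): row=1 col=0 char='s'
After 8 (w): row=1 col=5 char='b'
After 9 (j): row=2 col=5 char='t'
After 10 (h): row=2 col=4 char='_'
After 11 (b): row=2 col=0 char='t'
After 12 (b): row=1 col=15 char='d'

Answer: dog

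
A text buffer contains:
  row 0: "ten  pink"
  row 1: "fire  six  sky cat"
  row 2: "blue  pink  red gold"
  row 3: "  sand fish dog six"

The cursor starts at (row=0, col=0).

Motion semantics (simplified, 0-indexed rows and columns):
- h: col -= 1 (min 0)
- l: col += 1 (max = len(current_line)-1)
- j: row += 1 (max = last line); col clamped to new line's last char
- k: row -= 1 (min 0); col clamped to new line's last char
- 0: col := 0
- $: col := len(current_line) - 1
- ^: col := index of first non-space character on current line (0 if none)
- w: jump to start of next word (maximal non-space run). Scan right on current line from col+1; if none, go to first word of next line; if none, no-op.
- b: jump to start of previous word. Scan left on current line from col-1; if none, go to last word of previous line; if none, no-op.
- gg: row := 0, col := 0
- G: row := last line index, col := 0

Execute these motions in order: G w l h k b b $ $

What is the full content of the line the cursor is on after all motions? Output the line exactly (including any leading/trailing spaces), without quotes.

After 1 (G): row=3 col=0 char='_'
After 2 (w): row=3 col=2 char='s'
After 3 (l): row=3 col=3 char='a'
After 4 (h): row=3 col=2 char='s'
After 5 (k): row=2 col=2 char='u'
After 6 (b): row=2 col=0 char='b'
After 7 (b): row=1 col=15 char='c'
After 8 ($): row=1 col=17 char='t'
After 9 ($): row=1 col=17 char='t'

Answer: fire  six  sky cat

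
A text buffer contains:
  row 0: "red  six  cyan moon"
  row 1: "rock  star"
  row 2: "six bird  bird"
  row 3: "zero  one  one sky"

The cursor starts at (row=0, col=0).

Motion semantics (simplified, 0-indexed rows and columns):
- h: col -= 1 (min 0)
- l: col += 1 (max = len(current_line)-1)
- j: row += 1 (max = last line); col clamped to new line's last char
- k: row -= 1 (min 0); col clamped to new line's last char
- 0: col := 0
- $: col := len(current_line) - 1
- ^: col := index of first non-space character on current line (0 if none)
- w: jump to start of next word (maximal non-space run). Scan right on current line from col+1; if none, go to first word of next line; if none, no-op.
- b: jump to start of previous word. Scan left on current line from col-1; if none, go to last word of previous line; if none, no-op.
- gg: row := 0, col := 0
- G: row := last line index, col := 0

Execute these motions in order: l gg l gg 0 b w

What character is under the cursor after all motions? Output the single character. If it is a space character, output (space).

After 1 (l): row=0 col=1 char='e'
After 2 (gg): row=0 col=0 char='r'
After 3 (l): row=0 col=1 char='e'
After 4 (gg): row=0 col=0 char='r'
After 5 (0): row=0 col=0 char='r'
After 6 (b): row=0 col=0 char='r'
After 7 (w): row=0 col=5 char='s'

Answer: s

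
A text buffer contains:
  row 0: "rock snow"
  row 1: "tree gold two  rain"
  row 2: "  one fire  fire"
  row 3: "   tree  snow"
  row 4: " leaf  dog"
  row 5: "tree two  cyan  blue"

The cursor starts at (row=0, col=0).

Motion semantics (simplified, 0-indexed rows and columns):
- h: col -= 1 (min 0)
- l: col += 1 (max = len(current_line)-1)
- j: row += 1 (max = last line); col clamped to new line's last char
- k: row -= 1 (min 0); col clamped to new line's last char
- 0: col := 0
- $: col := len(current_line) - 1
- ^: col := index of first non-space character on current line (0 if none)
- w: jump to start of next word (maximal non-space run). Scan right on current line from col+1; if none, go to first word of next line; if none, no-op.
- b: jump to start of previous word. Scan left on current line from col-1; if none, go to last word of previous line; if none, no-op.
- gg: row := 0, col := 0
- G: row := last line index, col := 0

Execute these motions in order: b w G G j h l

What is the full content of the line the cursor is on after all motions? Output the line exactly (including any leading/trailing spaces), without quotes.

Answer: tree two  cyan  blue

Derivation:
After 1 (b): row=0 col=0 char='r'
After 2 (w): row=0 col=5 char='s'
After 3 (G): row=5 col=0 char='t'
After 4 (G): row=5 col=0 char='t'
After 5 (j): row=5 col=0 char='t'
After 6 (h): row=5 col=0 char='t'
After 7 (l): row=5 col=1 char='r'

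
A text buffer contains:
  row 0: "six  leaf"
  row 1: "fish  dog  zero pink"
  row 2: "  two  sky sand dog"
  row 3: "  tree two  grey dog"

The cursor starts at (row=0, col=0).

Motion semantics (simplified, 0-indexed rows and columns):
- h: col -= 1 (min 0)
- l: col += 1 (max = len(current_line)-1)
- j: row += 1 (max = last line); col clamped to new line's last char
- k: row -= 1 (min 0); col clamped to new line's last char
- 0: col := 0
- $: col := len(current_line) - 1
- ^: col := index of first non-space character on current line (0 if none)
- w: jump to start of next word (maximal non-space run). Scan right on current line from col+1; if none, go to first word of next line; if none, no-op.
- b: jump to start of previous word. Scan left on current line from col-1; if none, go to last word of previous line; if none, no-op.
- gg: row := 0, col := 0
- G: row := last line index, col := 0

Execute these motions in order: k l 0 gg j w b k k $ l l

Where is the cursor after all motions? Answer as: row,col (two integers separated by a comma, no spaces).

After 1 (k): row=0 col=0 char='s'
After 2 (l): row=0 col=1 char='i'
After 3 (0): row=0 col=0 char='s'
After 4 (gg): row=0 col=0 char='s'
After 5 (j): row=1 col=0 char='f'
After 6 (w): row=1 col=6 char='d'
After 7 (b): row=1 col=0 char='f'
After 8 (k): row=0 col=0 char='s'
After 9 (k): row=0 col=0 char='s'
After 10 ($): row=0 col=8 char='f'
After 11 (l): row=0 col=8 char='f'
After 12 (l): row=0 col=8 char='f'

Answer: 0,8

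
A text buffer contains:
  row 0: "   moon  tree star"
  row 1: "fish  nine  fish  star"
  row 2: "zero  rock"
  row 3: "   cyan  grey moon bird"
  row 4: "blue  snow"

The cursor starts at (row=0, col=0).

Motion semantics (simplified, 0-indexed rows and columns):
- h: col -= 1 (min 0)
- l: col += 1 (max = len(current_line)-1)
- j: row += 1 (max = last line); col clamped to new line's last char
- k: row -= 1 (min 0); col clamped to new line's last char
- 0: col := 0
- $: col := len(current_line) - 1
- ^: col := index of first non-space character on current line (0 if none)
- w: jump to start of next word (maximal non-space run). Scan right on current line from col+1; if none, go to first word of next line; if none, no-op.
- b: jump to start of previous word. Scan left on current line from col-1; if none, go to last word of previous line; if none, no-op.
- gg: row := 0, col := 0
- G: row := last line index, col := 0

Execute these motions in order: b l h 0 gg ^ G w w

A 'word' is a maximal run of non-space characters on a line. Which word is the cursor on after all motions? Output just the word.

Answer: snow

Derivation:
After 1 (b): row=0 col=0 char='_'
After 2 (l): row=0 col=1 char='_'
After 3 (h): row=0 col=0 char='_'
After 4 (0): row=0 col=0 char='_'
After 5 (gg): row=0 col=0 char='_'
After 6 (^): row=0 col=3 char='m'
After 7 (G): row=4 col=0 char='b'
After 8 (w): row=4 col=6 char='s'
After 9 (w): row=4 col=6 char='s'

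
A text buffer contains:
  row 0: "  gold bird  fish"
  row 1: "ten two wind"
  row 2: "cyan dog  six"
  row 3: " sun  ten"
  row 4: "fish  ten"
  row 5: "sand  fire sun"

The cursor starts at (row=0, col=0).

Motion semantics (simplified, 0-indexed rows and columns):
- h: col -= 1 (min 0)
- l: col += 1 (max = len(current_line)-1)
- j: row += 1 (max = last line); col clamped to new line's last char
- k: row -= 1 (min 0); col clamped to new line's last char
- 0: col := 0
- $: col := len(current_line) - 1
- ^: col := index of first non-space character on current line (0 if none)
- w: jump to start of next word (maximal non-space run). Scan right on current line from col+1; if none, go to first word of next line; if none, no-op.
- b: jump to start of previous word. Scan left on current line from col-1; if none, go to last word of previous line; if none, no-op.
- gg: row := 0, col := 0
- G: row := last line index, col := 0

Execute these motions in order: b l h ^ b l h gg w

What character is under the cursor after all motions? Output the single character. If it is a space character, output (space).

After 1 (b): row=0 col=0 char='_'
After 2 (l): row=0 col=1 char='_'
After 3 (h): row=0 col=0 char='_'
After 4 (^): row=0 col=2 char='g'
After 5 (b): row=0 col=2 char='g'
After 6 (l): row=0 col=3 char='o'
After 7 (h): row=0 col=2 char='g'
After 8 (gg): row=0 col=0 char='_'
After 9 (w): row=0 col=2 char='g'

Answer: g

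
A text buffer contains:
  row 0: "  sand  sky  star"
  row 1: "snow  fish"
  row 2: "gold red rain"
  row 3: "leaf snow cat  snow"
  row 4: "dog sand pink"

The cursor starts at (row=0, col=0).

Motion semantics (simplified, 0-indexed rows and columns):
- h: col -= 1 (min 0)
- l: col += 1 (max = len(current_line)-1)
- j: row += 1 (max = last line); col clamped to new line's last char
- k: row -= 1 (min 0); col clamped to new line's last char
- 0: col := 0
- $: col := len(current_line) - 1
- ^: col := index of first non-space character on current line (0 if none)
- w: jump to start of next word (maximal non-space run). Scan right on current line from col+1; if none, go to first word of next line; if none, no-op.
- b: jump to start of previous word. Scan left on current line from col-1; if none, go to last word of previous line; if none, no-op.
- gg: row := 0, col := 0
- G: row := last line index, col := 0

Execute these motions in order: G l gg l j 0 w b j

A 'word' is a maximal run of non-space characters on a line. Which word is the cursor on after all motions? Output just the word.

Answer: gold

Derivation:
After 1 (G): row=4 col=0 char='d'
After 2 (l): row=4 col=1 char='o'
After 3 (gg): row=0 col=0 char='_'
After 4 (l): row=0 col=1 char='_'
After 5 (j): row=1 col=1 char='n'
After 6 (0): row=1 col=0 char='s'
After 7 (w): row=1 col=6 char='f'
After 8 (b): row=1 col=0 char='s'
After 9 (j): row=2 col=0 char='g'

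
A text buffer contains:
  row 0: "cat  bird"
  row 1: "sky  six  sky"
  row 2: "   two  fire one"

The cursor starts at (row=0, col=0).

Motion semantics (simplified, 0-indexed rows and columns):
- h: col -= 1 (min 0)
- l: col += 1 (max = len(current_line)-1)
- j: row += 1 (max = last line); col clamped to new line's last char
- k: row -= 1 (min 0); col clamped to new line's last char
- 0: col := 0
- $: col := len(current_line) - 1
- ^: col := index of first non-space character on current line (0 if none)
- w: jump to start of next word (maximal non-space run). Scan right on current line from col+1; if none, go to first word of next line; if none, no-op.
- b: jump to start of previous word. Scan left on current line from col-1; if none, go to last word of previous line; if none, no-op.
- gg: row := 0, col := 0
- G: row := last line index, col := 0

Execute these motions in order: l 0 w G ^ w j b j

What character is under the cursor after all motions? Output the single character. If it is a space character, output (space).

Answer: t

Derivation:
After 1 (l): row=0 col=1 char='a'
After 2 (0): row=0 col=0 char='c'
After 3 (w): row=0 col=5 char='b'
After 4 (G): row=2 col=0 char='_'
After 5 (^): row=2 col=3 char='t'
After 6 (w): row=2 col=8 char='f'
After 7 (j): row=2 col=8 char='f'
After 8 (b): row=2 col=3 char='t'
After 9 (j): row=2 col=3 char='t'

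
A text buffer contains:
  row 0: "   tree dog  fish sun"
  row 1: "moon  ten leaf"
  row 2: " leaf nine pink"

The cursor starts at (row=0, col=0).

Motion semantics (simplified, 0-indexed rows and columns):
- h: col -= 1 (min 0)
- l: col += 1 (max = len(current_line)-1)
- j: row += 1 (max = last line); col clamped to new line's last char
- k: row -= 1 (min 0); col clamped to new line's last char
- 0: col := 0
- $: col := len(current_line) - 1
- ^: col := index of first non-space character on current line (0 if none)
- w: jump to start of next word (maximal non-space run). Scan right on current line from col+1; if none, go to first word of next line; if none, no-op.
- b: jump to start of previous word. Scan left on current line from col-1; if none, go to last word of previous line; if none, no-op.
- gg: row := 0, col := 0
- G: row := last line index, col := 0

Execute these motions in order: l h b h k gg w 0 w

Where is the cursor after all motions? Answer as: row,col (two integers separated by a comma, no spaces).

After 1 (l): row=0 col=1 char='_'
After 2 (h): row=0 col=0 char='_'
After 3 (b): row=0 col=0 char='_'
After 4 (h): row=0 col=0 char='_'
After 5 (k): row=0 col=0 char='_'
After 6 (gg): row=0 col=0 char='_'
After 7 (w): row=0 col=3 char='t'
After 8 (0): row=0 col=0 char='_'
After 9 (w): row=0 col=3 char='t'

Answer: 0,3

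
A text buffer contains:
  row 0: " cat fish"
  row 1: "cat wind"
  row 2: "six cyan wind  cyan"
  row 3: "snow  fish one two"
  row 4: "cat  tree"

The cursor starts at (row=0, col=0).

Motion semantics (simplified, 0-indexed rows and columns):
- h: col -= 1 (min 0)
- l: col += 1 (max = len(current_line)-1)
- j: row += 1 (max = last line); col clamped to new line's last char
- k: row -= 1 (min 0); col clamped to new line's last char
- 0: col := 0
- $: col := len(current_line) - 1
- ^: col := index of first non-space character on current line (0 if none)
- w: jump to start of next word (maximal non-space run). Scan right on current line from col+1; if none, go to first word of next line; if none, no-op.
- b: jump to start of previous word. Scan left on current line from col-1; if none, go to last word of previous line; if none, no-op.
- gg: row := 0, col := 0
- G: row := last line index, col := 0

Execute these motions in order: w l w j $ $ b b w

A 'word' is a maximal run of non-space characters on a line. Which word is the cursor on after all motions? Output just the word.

After 1 (w): row=0 col=1 char='c'
After 2 (l): row=0 col=2 char='a'
After 3 (w): row=0 col=5 char='f'
After 4 (j): row=1 col=5 char='i'
After 5 ($): row=1 col=7 char='d'
After 6 ($): row=1 col=7 char='d'
After 7 (b): row=1 col=4 char='w'
After 8 (b): row=1 col=0 char='c'
After 9 (w): row=1 col=4 char='w'

Answer: wind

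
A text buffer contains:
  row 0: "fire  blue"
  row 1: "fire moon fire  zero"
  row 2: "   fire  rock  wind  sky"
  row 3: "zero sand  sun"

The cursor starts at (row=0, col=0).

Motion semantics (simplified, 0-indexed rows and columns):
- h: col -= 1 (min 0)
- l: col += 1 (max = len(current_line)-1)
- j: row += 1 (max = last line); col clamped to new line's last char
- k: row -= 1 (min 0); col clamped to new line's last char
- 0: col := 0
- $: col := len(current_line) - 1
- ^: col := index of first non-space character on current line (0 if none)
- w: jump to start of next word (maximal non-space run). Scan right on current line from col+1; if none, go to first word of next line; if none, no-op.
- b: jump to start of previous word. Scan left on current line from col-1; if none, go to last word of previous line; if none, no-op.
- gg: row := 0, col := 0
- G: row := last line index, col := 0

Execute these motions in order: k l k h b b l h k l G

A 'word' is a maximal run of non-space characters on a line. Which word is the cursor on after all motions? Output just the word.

Answer: zero

Derivation:
After 1 (k): row=0 col=0 char='f'
After 2 (l): row=0 col=1 char='i'
After 3 (k): row=0 col=1 char='i'
After 4 (h): row=0 col=0 char='f'
After 5 (b): row=0 col=0 char='f'
After 6 (b): row=0 col=0 char='f'
After 7 (l): row=0 col=1 char='i'
After 8 (h): row=0 col=0 char='f'
After 9 (k): row=0 col=0 char='f'
After 10 (l): row=0 col=1 char='i'
After 11 (G): row=3 col=0 char='z'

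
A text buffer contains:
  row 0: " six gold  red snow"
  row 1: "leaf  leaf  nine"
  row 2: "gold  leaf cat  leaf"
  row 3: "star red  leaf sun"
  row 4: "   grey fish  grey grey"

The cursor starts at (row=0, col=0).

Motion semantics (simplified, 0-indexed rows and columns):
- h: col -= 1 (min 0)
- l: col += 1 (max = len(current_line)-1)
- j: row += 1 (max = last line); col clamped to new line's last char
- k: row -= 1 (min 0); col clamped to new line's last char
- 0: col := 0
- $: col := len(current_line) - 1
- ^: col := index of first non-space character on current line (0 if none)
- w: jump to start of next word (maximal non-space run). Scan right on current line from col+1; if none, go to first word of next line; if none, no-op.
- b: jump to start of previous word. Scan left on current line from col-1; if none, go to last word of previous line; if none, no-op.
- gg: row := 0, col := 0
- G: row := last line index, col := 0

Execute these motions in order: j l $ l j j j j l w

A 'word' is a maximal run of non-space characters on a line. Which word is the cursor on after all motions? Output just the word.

Answer: grey

Derivation:
After 1 (j): row=1 col=0 char='l'
After 2 (l): row=1 col=1 char='e'
After 3 ($): row=1 col=15 char='e'
After 4 (l): row=1 col=15 char='e'
After 5 (j): row=2 col=15 char='_'
After 6 (j): row=3 col=15 char='s'
After 7 (j): row=4 col=15 char='r'
After 8 (j): row=4 col=15 char='r'
After 9 (l): row=4 col=16 char='e'
After 10 (w): row=4 col=19 char='g'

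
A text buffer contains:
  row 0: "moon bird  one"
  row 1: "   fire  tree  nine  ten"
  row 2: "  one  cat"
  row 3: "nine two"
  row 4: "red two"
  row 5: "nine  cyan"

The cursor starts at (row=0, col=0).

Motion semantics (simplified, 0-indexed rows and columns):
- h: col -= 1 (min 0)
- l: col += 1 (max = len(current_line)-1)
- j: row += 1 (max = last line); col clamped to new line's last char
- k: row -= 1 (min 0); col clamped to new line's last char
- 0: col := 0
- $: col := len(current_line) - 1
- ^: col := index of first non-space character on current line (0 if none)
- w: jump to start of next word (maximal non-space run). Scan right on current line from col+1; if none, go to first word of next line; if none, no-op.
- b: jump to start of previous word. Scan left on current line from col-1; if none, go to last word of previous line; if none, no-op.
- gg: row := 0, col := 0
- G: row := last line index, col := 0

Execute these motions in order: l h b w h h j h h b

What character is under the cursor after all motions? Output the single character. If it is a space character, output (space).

Answer: o

Derivation:
After 1 (l): row=0 col=1 char='o'
After 2 (h): row=0 col=0 char='m'
After 3 (b): row=0 col=0 char='m'
After 4 (w): row=0 col=5 char='b'
After 5 (h): row=0 col=4 char='_'
After 6 (h): row=0 col=3 char='n'
After 7 (j): row=1 col=3 char='f'
After 8 (h): row=1 col=2 char='_'
After 9 (h): row=1 col=1 char='_'
After 10 (b): row=0 col=11 char='o'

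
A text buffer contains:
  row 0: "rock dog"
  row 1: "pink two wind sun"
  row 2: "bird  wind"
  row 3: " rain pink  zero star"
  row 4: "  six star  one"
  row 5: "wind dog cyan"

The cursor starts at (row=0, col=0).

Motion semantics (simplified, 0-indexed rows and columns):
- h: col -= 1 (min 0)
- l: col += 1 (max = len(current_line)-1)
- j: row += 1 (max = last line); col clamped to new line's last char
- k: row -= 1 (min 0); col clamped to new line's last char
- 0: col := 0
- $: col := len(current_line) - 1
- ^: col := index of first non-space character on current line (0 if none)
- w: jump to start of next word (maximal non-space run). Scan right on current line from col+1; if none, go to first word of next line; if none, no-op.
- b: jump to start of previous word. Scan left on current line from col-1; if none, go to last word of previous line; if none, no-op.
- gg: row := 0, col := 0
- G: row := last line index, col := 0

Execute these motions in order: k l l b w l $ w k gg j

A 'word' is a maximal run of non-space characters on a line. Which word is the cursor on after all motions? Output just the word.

Answer: pink

Derivation:
After 1 (k): row=0 col=0 char='r'
After 2 (l): row=0 col=1 char='o'
After 3 (l): row=0 col=2 char='c'
After 4 (b): row=0 col=0 char='r'
After 5 (w): row=0 col=5 char='d'
After 6 (l): row=0 col=6 char='o'
After 7 ($): row=0 col=7 char='g'
After 8 (w): row=1 col=0 char='p'
After 9 (k): row=0 col=0 char='r'
After 10 (gg): row=0 col=0 char='r'
After 11 (j): row=1 col=0 char='p'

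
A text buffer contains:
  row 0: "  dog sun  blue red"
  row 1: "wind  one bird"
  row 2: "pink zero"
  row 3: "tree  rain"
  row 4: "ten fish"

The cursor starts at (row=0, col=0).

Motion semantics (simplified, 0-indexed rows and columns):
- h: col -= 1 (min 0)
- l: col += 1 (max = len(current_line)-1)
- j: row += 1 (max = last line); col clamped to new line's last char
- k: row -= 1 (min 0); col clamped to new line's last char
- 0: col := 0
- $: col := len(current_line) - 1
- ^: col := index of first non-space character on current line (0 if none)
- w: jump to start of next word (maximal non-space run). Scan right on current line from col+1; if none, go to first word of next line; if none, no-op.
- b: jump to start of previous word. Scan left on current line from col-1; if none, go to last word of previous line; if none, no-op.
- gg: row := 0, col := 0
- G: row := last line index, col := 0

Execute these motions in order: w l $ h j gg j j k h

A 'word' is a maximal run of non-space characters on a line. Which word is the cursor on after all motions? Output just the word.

Answer: wind

Derivation:
After 1 (w): row=0 col=2 char='d'
After 2 (l): row=0 col=3 char='o'
After 3 ($): row=0 col=18 char='d'
After 4 (h): row=0 col=17 char='e'
After 5 (j): row=1 col=13 char='d'
After 6 (gg): row=0 col=0 char='_'
After 7 (j): row=1 col=0 char='w'
After 8 (j): row=2 col=0 char='p'
After 9 (k): row=1 col=0 char='w'
After 10 (h): row=1 col=0 char='w'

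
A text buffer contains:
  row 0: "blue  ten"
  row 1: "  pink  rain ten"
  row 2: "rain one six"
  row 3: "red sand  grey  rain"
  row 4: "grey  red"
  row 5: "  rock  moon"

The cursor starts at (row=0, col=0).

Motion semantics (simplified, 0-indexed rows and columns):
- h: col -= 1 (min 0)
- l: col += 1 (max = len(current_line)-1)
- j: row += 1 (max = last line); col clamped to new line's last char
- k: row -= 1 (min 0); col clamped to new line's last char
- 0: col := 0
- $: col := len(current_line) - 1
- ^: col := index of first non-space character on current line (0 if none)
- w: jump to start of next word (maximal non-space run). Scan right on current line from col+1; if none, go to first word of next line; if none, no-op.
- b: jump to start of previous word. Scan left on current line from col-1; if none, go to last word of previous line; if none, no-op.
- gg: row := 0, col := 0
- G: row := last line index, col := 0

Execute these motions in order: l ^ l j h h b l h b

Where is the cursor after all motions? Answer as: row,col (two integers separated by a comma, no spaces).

After 1 (l): row=0 col=1 char='l'
After 2 (^): row=0 col=0 char='b'
After 3 (l): row=0 col=1 char='l'
After 4 (j): row=1 col=1 char='_'
After 5 (h): row=1 col=0 char='_'
After 6 (h): row=1 col=0 char='_'
After 7 (b): row=0 col=6 char='t'
After 8 (l): row=0 col=7 char='e'
After 9 (h): row=0 col=6 char='t'
After 10 (b): row=0 col=0 char='b'

Answer: 0,0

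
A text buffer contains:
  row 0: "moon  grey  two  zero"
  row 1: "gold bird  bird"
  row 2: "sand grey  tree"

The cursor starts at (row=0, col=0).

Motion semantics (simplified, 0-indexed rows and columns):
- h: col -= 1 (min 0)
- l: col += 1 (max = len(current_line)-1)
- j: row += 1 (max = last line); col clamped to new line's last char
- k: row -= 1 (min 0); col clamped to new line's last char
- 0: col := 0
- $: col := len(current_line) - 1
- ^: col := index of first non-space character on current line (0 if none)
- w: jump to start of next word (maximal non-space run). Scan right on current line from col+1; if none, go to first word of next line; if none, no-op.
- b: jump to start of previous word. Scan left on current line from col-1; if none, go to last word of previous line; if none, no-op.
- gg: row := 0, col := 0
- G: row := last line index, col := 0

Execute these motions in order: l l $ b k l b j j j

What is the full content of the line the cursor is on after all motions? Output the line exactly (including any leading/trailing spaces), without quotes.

After 1 (l): row=0 col=1 char='o'
After 2 (l): row=0 col=2 char='o'
After 3 ($): row=0 col=20 char='o'
After 4 (b): row=0 col=17 char='z'
After 5 (k): row=0 col=17 char='z'
After 6 (l): row=0 col=18 char='e'
After 7 (b): row=0 col=17 char='z'
After 8 (j): row=1 col=14 char='d'
After 9 (j): row=2 col=14 char='e'
After 10 (j): row=2 col=14 char='e'

Answer: sand grey  tree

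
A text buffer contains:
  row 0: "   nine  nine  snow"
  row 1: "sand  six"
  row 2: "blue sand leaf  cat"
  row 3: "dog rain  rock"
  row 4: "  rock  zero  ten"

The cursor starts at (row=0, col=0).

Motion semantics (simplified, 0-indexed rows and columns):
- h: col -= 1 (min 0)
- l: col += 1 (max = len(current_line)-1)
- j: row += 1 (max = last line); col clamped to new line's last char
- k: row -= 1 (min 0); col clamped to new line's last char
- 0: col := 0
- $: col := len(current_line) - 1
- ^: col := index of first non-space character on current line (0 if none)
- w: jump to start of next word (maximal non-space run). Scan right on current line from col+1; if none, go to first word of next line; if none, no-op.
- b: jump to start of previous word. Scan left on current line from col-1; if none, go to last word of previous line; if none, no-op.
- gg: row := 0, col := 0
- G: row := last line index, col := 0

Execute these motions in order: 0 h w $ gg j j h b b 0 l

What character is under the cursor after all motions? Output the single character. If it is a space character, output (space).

Answer: a

Derivation:
After 1 (0): row=0 col=0 char='_'
After 2 (h): row=0 col=0 char='_'
After 3 (w): row=0 col=3 char='n'
After 4 ($): row=0 col=18 char='w'
After 5 (gg): row=0 col=0 char='_'
After 6 (j): row=1 col=0 char='s'
After 7 (j): row=2 col=0 char='b'
After 8 (h): row=2 col=0 char='b'
After 9 (b): row=1 col=6 char='s'
After 10 (b): row=1 col=0 char='s'
After 11 (0): row=1 col=0 char='s'
After 12 (l): row=1 col=1 char='a'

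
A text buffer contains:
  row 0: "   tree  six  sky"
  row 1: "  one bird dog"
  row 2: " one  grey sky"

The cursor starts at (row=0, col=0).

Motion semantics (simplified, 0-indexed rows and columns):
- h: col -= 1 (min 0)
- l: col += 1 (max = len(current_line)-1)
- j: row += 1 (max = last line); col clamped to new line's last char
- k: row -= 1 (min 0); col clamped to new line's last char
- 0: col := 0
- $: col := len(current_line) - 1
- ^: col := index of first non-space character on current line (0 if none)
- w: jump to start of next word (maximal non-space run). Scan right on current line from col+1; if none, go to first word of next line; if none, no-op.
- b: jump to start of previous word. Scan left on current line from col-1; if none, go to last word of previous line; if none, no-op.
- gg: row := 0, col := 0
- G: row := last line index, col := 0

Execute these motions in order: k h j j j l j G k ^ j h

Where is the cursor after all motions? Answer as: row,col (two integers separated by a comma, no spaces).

Answer: 2,1

Derivation:
After 1 (k): row=0 col=0 char='_'
After 2 (h): row=0 col=0 char='_'
After 3 (j): row=1 col=0 char='_'
After 4 (j): row=2 col=0 char='_'
After 5 (j): row=2 col=0 char='_'
After 6 (l): row=2 col=1 char='o'
After 7 (j): row=2 col=1 char='o'
After 8 (G): row=2 col=0 char='_'
After 9 (k): row=1 col=0 char='_'
After 10 (^): row=1 col=2 char='o'
After 11 (j): row=2 col=2 char='n'
After 12 (h): row=2 col=1 char='o'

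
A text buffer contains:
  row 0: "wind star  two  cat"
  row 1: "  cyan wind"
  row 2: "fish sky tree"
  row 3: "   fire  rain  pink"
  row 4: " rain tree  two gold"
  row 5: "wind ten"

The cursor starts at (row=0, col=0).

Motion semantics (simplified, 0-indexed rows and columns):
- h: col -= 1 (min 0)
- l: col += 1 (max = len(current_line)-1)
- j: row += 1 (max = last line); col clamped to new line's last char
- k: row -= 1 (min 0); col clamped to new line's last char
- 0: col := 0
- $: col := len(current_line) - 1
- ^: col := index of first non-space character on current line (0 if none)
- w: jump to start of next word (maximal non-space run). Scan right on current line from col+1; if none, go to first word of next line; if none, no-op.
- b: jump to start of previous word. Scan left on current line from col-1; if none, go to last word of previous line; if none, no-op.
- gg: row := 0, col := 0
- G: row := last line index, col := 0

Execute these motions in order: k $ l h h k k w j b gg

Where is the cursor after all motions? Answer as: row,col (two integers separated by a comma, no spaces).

Answer: 0,0

Derivation:
After 1 (k): row=0 col=0 char='w'
After 2 ($): row=0 col=18 char='t'
After 3 (l): row=0 col=18 char='t'
After 4 (h): row=0 col=17 char='a'
After 5 (h): row=0 col=16 char='c'
After 6 (k): row=0 col=16 char='c'
After 7 (k): row=0 col=16 char='c'
After 8 (w): row=1 col=2 char='c'
After 9 (j): row=2 col=2 char='s'
After 10 (b): row=2 col=0 char='f'
After 11 (gg): row=0 col=0 char='w'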